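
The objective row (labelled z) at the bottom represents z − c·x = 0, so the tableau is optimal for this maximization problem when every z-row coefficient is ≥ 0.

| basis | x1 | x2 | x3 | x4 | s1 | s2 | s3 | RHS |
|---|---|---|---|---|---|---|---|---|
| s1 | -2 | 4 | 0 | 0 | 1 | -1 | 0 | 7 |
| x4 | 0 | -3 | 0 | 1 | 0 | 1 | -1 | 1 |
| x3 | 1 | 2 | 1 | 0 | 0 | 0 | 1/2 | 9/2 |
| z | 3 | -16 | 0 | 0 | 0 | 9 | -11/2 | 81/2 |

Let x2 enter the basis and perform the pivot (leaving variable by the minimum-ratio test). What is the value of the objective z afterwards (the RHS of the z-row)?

137/2

Ratio test on column x2 — row 1: 7/4 = 7/4; row 2: entry -3 ≤ 0; row 3: (9/2)/2 = 9/4. Minimum is 7/4 at row 1 (s1 leaves); pivot element 4.
Pivot on row 1; the z-row RHS becomes 81/2 − (-16)·(7/4) = 137/2.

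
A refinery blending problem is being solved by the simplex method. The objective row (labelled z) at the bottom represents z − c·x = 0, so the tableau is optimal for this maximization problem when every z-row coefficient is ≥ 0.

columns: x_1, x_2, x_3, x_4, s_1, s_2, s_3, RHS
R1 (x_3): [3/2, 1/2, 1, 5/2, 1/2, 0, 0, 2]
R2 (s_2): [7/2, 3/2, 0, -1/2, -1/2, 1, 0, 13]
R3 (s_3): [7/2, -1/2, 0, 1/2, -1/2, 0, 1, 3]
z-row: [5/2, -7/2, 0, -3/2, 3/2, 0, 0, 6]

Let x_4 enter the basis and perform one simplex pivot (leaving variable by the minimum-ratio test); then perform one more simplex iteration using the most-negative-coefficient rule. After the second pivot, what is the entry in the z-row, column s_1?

5

Ratio test on column x_4 — row 1: 2/(5/2) = 4/5; row 2: entry -1/2 ≤ 0; row 3: 3/(1/2) = 6. Minimum is 4/5 at row 1 (x_3 leaves); pivot element 5/2.
Divide row 1 by 5/2; eliminate column x_4 from the other rows.
Second iteration: most negative z-row entry is -16/5 in column x_2, so x_2 enters.
Ratio test on column x_2 — row 1: (4/5)/(1/5) = 4; row 2: (67/5)/(8/5) = 67/8; row 3: entry -3/5 ≤ 0. Minimum is 4 at row 1 (x_4 leaves); pivot element 1/5.
Divide row 1 by 1/5; eliminate column x_2 from the other rows.
After both pivots, the entry at the z-row, column s_1 is 5.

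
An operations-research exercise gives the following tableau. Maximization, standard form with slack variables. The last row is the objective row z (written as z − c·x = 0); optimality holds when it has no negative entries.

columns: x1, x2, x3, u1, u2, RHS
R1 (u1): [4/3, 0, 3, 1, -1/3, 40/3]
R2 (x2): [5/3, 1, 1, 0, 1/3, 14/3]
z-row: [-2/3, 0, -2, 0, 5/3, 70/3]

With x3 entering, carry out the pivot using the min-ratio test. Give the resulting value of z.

290/9

Ratio test on column x3 — row 1: (40/3)/3 = 40/9; row 2: (14/3)/1 = 14/3. Minimum is 40/9 at row 1 (u1 leaves); pivot element 3.
Pivot on row 1; the z-row RHS becomes 70/3 − (-2)·(40/9) = 290/9.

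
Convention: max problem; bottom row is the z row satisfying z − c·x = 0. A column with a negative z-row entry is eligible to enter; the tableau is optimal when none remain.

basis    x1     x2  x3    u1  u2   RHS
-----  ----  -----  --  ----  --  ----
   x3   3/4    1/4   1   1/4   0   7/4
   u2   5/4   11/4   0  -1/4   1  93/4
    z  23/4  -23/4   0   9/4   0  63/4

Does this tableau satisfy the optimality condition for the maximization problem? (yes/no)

The z-row has a negative entry -23/4 in column x2, so it is not optimal.

no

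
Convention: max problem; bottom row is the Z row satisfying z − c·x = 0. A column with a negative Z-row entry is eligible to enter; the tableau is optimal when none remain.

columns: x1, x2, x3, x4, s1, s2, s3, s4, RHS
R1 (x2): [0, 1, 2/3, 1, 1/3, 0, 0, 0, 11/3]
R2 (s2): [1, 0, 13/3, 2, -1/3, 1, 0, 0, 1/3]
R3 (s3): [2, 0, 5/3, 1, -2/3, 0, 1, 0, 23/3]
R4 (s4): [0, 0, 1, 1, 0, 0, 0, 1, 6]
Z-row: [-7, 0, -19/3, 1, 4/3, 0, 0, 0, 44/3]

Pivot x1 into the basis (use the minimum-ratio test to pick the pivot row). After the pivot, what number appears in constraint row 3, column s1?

0

Ratio test on column x1 — row 1: entry 0 ≤ 0; row 2: (1/3)/1 = 1/3; row 3: (23/3)/2 = 23/6; row 4: entry 0 ≤ 0. Minimum is 1/3 at row 2 (s2 leaves); pivot element 1.
Divide row 2 by 1; eliminate column x1 from the other rows.
Row 3 update in column s1: -2/3 − 2·(-1/3) = 0.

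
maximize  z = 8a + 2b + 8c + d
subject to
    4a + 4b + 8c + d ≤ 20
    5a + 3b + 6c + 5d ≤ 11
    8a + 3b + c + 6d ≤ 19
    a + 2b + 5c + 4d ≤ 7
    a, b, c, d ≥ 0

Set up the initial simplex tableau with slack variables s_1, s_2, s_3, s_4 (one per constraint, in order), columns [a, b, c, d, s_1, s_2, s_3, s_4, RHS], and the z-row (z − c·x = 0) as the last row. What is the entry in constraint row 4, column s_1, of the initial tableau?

0

Slack s_1 belongs to constraint 1; its column is the unit vector e_1, so the entry in row 4 is 0.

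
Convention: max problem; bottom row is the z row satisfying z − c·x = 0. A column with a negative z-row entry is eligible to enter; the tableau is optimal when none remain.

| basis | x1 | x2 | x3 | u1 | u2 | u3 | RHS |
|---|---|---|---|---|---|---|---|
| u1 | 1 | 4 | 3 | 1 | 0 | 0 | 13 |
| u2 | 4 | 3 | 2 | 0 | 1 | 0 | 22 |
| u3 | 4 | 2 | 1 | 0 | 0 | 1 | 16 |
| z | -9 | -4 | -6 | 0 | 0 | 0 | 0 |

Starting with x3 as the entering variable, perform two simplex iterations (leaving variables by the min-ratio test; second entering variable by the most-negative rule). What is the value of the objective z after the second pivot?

Ratio test on column x3 — row 1: 13/3 = 13/3; row 2: 22/2 = 11; row 3: 16/1 = 16. Minimum is 13/3 at row 1 (u1 leaves); pivot element 3.
Pivot on row 1; the z-row RHS becomes 0 − (-6)·(13/3) = 26.
Next entering variable (most negative z-row entry -7): x1.
Ratio test on column x1 — row 1: (13/3)/(1/3) = 13; row 2: (40/3)/(10/3) = 4; row 3: (35/3)/(11/3) = 35/11. Minimum is 35/11 at row 3 (u3 leaves); pivot element 11/3.
After the second pivot the z-row RHS is 26 − (-7)·(35/11) = 531/11.

531/11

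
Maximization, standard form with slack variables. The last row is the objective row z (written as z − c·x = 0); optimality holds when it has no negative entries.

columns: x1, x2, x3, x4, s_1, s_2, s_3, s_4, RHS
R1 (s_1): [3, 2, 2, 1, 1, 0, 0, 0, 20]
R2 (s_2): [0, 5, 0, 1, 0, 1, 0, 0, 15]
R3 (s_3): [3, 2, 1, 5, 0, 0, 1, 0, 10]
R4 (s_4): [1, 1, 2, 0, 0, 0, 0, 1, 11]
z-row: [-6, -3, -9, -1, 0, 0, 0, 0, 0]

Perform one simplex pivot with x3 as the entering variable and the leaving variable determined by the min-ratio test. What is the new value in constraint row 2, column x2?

5

Ratio test on column x3 — row 1: 20/2 = 10; row 2: entry 0 ≤ 0; row 3: 10/1 = 10; row 4: 11/2 = 11/2. Minimum is 11/2 at row 4 (s_4 leaves); pivot element 2.
Divide row 4 by 2; eliminate column x3 from the other rows.
Row 2 update in column x2: 5 − 0·(1/2) = 5.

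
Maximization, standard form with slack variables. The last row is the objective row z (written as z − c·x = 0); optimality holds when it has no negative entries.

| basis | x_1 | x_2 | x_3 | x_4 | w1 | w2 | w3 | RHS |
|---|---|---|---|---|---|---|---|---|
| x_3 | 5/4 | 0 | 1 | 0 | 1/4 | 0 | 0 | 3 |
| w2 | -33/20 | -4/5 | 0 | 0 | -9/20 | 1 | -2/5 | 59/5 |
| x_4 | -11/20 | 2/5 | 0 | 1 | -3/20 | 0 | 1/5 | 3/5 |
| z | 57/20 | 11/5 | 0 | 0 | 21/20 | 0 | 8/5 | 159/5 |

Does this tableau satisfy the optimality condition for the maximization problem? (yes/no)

yes

Every z-row coefficient is ≥ 0, so the tableau is optimal.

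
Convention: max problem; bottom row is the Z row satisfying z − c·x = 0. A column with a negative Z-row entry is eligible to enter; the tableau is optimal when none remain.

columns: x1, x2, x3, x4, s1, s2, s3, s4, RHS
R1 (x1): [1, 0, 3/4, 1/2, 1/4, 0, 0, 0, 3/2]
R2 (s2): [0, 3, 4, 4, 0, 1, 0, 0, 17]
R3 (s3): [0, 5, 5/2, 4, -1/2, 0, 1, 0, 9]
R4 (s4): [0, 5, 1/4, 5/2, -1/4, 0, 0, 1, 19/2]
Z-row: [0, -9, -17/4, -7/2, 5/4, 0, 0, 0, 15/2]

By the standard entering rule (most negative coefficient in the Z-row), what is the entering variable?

Negative Z-row entries: x2: -9, x3: -17/4, x4: -7/2.
The most negative is -9 in column x2, so x2 enters.

x2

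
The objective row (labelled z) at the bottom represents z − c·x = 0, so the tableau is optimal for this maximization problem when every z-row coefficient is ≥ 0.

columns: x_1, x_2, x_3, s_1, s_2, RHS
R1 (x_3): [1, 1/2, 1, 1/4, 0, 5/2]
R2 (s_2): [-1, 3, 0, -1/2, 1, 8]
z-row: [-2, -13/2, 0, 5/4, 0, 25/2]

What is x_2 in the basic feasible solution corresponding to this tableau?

x_2 is not in the basis, so in the current basic feasible solution x_2 = 0.

0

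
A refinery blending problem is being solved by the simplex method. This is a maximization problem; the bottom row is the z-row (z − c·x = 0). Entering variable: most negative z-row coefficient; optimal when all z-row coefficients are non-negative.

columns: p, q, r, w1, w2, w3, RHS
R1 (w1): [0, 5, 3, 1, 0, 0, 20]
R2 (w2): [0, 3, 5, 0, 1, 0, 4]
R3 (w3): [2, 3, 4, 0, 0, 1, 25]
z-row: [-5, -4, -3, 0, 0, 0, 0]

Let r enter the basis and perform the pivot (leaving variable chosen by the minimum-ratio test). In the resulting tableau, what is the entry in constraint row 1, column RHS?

Ratio test on column r — row 1: 20/3 = 20/3; row 2: 4/5 = 4/5; row 3: 25/4 = 25/4. Minimum is 4/5 at row 2 (w2 leaves); pivot element 5.
Divide row 2 by 5; eliminate column r from the other rows.
Row 1 update in column RHS: 20 − 3·(4/5) = 88/5.

88/5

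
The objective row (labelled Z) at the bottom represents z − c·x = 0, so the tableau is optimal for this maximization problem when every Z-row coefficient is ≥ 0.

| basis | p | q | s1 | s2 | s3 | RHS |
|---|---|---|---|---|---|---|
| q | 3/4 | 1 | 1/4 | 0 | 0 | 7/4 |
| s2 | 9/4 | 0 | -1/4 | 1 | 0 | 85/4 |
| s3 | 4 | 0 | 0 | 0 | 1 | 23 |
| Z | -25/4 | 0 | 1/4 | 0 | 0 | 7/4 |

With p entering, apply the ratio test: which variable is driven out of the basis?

Column p entries and ratios — q: (7/4)/(3/4) = 7/3; s2: (85/4)/(9/4) = 85/9; s3: 23/4 = 23/4.
Smallest ratio is 7/3 in the row of q, so q leaves.

q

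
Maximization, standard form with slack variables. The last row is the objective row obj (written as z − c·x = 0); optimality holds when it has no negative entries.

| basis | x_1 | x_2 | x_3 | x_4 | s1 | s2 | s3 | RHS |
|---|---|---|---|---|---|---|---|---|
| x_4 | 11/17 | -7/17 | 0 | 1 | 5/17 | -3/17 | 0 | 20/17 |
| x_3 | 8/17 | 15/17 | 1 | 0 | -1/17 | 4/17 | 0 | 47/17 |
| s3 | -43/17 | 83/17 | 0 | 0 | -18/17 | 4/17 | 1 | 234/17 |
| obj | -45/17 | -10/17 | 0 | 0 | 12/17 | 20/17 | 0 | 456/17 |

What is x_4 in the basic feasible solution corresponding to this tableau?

x_4 is basic (row 1); its value is the RHS of that row, 20/17.

20/17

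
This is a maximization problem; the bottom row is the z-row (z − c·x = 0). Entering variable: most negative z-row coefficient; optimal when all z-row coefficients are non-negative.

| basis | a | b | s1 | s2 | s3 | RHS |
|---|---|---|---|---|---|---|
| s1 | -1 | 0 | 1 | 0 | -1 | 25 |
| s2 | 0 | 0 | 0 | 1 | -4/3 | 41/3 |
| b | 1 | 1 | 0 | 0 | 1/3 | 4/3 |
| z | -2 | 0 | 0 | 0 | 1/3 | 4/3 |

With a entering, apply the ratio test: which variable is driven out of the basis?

b

Column a entries and ratios — s1: -1 ≤ 0, skip; s2: 0 ≤ 0, skip; b: (4/3)/1 = 4/3.
Smallest ratio is 4/3 in the row of b, so b leaves.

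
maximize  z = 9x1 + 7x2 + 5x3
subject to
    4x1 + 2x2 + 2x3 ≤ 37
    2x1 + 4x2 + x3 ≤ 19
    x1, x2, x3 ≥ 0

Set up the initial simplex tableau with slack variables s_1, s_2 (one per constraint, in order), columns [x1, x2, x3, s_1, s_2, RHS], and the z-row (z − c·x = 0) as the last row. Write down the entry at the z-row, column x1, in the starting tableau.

The z-row carries the negated objective coefficients: the x1 entry is -9.

-9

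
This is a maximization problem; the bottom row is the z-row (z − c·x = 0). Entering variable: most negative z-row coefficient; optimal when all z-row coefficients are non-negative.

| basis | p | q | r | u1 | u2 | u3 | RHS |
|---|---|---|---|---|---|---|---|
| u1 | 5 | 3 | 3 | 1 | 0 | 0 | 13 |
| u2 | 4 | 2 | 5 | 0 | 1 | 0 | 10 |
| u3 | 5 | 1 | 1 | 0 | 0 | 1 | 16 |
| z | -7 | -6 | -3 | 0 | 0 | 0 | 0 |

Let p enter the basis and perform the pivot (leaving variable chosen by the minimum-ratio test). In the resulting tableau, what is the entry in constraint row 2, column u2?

1/4

Ratio test on column p — row 1: 13/5 = 13/5; row 2: 10/4 = 5/2; row 3: 16/5 = 16/5. Minimum is 5/2 at row 2 (u2 leaves); pivot element 4.
Divide row 2 by 4; eliminate column p from the other rows.
In the new row 2, the u2 entry is the old entry divided by the pivot: 1/4 = 1/4.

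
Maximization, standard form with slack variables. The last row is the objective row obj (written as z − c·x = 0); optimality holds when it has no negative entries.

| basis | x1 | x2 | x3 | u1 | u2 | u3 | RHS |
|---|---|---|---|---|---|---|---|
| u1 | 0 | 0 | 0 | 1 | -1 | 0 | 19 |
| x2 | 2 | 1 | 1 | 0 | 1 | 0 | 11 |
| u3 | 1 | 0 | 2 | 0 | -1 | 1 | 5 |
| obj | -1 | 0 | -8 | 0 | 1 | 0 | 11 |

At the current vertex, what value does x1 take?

x1 is not in the basis, so in the current basic feasible solution x1 = 0.

0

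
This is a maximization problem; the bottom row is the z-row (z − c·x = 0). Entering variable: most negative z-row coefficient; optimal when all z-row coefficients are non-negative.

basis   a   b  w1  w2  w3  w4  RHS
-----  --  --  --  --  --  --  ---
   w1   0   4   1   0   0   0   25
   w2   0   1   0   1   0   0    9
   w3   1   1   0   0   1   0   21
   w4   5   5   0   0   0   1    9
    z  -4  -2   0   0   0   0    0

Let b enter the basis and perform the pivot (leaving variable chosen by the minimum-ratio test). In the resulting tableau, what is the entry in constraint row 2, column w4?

-1/5

Ratio test on column b — row 1: 25/4 = 25/4; row 2: 9/1 = 9; row 3: 21/1 = 21; row 4: 9/5 = 9/5. Minimum is 9/5 at row 4 (w4 leaves); pivot element 5.
Divide row 4 by 5; eliminate column b from the other rows.
Row 2 update in column w4: 0 − 1·(1/5) = -1/5.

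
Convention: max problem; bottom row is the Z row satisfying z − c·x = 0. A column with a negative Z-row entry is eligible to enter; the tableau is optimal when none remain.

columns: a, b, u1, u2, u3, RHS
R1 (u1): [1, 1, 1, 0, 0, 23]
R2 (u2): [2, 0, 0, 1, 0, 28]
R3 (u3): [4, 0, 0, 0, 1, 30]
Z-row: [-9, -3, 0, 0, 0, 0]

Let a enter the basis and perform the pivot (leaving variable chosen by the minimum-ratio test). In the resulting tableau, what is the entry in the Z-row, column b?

Ratio test on column a — row 1: 23/1 = 23; row 2: 28/2 = 14; row 3: 30/4 = 15/2. Minimum is 15/2 at row 3 (u3 leaves); pivot element 4.
Divide row 3 by 4; eliminate column a from the other rows.
Z-row update in column b: -3 − (-9)·0 = -3.

-3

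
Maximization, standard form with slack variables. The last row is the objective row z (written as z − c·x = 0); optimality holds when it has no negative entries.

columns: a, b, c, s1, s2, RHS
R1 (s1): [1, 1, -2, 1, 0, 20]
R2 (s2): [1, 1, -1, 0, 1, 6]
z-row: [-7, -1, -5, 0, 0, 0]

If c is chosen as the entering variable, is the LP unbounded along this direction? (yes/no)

Every constraint-row entry in column c is ≤ 0, so increasing c is unbounded.

yes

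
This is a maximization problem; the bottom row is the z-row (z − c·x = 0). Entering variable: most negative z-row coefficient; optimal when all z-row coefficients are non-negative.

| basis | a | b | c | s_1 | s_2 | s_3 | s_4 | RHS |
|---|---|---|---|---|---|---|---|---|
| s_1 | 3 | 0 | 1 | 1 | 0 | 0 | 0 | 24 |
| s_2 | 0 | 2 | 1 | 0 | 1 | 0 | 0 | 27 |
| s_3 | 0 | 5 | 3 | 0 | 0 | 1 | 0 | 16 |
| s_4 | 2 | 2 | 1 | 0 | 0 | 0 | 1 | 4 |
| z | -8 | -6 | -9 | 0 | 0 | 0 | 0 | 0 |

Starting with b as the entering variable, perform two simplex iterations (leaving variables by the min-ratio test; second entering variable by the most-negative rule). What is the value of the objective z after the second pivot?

36

Ratio test on column b — row 1: entry 0 ≤ 0; row 2: 27/2 = 27/2; row 3: 16/5 = 16/5; row 4: 4/2 = 2. Minimum is 2 at row 4 (s_4 leaves); pivot element 2.
Pivot on row 4; the z-row RHS becomes 0 − (-6)·2 = 12.
Next entering variable (most negative z-row entry -6): c.
Ratio test on column c — row 1: 24/1 = 24; row 2: entry 0 ≤ 0; row 3: 6/(1/2) = 12; row 4: 2/(1/2) = 4. Minimum is 4 at row 4 (b leaves); pivot element 1/2.
After the second pivot the z-row RHS is 12 − (-6)·4 = 36.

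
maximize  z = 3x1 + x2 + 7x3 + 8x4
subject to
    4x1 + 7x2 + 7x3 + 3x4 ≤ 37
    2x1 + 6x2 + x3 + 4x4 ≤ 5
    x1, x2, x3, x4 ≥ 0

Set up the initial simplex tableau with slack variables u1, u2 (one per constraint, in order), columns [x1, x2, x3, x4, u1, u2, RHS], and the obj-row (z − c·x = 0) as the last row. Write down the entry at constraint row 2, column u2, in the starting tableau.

1

Slack u2 belongs to constraint 2; its column is the unit vector e_2, so the entry in row 2 is 1.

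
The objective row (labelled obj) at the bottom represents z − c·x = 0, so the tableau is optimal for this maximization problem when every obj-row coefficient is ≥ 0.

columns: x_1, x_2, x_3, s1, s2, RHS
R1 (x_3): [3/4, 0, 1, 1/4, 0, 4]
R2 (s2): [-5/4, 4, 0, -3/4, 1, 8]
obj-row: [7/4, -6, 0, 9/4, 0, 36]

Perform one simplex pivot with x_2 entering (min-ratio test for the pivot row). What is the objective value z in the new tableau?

Ratio test on column x_2 — row 1: entry 0 ≤ 0; row 2: 8/4 = 2. Minimum is 2 at row 2 (s2 leaves); pivot element 4.
Pivot on row 2; the obj-row RHS becomes 36 − (-6)·2 = 48.

48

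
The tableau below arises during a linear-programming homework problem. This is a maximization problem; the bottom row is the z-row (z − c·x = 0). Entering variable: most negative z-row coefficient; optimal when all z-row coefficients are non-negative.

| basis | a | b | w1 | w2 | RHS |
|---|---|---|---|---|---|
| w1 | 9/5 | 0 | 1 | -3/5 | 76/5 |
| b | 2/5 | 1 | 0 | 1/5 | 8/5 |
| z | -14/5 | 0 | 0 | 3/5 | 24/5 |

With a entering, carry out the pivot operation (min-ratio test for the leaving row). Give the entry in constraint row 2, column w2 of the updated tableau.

1/2

Ratio test on column a — row 1: (76/5)/(9/5) = 76/9; row 2: (8/5)/(2/5) = 4. Minimum is 4 at row 2 (b leaves); pivot element 2/5.
Divide row 2 by 2/5; eliminate column a from the other rows.
In the new row 2, the w2 entry is the old entry divided by the pivot: (1/5)/(2/5) = 1/2.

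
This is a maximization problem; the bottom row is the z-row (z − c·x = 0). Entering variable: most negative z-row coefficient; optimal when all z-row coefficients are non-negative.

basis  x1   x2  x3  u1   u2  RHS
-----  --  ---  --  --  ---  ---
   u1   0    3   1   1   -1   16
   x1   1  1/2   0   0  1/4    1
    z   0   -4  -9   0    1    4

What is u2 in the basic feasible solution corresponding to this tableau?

0

u2 is not in the basis, so in the current basic feasible solution u2 = 0.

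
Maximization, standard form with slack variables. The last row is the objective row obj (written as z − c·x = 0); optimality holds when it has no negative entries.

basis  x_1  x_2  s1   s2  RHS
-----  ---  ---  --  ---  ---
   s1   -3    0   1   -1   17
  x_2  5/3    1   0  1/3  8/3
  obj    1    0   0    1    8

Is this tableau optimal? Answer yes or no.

Every obj-row coefficient is ≥ 0, so the tableau is optimal.

yes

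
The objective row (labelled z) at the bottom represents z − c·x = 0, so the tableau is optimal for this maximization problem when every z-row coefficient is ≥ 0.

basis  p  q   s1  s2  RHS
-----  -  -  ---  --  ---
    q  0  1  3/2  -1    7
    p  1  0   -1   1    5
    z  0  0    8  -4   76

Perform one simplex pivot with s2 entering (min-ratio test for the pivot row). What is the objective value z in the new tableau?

96

Ratio test on column s2 — row 1: entry -1 ≤ 0; row 2: 5/1 = 5. Minimum is 5 at row 2 (p leaves); pivot element 1.
Pivot on row 2; the z-row RHS becomes 76 − (-4)·5 = 96.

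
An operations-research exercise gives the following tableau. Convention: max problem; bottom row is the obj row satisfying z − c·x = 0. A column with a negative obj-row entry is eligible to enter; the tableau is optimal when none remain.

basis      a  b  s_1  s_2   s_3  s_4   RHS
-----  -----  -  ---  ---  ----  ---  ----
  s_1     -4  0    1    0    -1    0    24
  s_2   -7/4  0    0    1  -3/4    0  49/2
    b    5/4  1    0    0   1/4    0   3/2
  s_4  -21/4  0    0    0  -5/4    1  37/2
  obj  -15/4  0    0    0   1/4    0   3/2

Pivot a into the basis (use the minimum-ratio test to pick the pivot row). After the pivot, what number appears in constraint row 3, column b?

4/5

Ratio test on column a — row 1: entry -4 ≤ 0; row 2: entry -7/4 ≤ 0; row 3: (3/2)/(5/4) = 6/5; row 4: entry -21/4 ≤ 0. Minimum is 6/5 at row 3 (b leaves); pivot element 5/4.
Divide row 3 by 5/4; eliminate column a from the other rows.
In the new row 3, the b entry is the old entry divided by the pivot: 1/(5/4) = 4/5.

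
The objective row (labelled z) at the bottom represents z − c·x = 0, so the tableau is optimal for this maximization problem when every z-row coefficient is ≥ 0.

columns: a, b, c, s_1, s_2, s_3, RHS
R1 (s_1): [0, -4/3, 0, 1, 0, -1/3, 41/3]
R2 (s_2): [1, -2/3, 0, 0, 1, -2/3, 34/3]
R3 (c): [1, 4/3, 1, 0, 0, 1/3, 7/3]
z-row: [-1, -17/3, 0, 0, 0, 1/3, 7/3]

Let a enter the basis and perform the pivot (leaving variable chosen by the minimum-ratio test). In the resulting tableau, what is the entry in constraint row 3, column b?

4/3

Ratio test on column a — row 1: entry 0 ≤ 0; row 2: (34/3)/1 = 34/3; row 3: (7/3)/1 = 7/3. Minimum is 7/3 at row 3 (c leaves); pivot element 1.
Divide row 3 by 1; eliminate column a from the other rows.
In the new row 3, the b entry is the old entry divided by the pivot: (4/3)/1 = 4/3.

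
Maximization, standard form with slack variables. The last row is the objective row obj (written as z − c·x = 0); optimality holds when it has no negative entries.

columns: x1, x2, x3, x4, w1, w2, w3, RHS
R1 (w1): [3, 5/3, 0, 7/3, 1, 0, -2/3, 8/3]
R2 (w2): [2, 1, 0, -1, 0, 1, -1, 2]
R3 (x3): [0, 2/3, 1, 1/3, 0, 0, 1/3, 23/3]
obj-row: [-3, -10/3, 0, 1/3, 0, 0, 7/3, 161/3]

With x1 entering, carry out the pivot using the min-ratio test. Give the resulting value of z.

169/3

Ratio test on column x1 — row 1: (8/3)/3 = 8/9; row 2: 2/2 = 1; row 3: entry 0 ≤ 0. Minimum is 8/9 at row 1 (w1 leaves); pivot element 3.
Pivot on row 1; the obj-row RHS becomes 161/3 − (-3)·(8/9) = 169/3.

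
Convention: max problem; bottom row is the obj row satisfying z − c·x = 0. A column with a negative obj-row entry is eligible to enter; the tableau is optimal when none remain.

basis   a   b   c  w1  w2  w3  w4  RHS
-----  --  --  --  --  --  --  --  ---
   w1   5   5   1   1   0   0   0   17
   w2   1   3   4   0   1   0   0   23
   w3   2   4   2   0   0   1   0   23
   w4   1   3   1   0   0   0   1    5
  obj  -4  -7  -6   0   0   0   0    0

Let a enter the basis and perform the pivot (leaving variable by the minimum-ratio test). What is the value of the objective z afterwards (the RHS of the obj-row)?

Ratio test on column a — row 1: 17/5 = 17/5; row 2: 23/1 = 23; row 3: 23/2 = 23/2; row 4: 5/1 = 5. Minimum is 17/5 at row 1 (w1 leaves); pivot element 5.
Pivot on row 1; the obj-row RHS becomes 0 − (-4)·(17/5) = 68/5.

68/5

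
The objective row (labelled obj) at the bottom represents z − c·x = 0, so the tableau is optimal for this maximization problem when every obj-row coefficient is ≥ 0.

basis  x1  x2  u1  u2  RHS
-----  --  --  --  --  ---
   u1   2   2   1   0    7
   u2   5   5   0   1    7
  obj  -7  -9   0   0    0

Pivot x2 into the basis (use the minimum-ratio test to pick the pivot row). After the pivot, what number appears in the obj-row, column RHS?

Ratio test on column x2 — row 1: 7/2 = 7/2; row 2: 7/5 = 7/5. Minimum is 7/5 at row 2 (u2 leaves); pivot element 5.
Divide row 2 by 5; eliminate column x2 from the other rows.
obj-row update in column RHS: 0 − (-9)·(7/5) = 63/5.

63/5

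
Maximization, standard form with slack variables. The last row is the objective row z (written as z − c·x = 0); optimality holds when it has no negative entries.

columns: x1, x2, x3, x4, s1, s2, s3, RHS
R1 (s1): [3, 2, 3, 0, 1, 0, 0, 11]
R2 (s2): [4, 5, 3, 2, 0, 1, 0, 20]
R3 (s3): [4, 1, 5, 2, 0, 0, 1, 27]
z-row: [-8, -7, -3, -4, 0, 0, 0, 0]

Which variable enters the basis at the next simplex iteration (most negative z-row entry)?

x1

Negative z-row entries: x1: -8, x2: -7, x3: -3, x4: -4.
The most negative is -8 in column x1, so x1 enters.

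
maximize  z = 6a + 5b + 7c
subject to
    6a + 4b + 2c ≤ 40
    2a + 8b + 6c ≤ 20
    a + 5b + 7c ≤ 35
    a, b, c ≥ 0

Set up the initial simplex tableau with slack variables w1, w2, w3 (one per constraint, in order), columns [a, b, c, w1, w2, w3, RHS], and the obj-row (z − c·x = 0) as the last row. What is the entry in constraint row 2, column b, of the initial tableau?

Constraint 2 has coefficient 8 on b.

8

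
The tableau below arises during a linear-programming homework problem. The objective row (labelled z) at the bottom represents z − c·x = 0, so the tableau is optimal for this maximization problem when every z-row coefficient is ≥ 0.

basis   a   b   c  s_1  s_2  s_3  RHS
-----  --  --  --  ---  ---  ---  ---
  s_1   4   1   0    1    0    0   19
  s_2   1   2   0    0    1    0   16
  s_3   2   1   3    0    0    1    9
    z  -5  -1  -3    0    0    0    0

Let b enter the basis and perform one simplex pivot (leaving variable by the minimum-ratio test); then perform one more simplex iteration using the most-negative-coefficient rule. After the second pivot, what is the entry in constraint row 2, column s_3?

-1/3

Ratio test on column b — row 1: 19/1 = 19; row 2: 16/2 = 8; row 3: 9/1 = 9. Minimum is 8 at row 2 (s_2 leaves); pivot element 2.
Divide row 2 by 2; eliminate column b from the other rows.
Second iteration: most negative z-row entry is -9/2 in column a, so a enters.
Ratio test on column a — row 1: 11/(7/2) = 22/7; row 2: 8/(1/2) = 16; row 3: 1/(3/2) = 2/3. Minimum is 2/3 at row 3 (s_3 leaves); pivot element 3/2.
Divide row 3 by 3/2; eliminate column a from the other rows.
After both pivots, the entry at constraint row 2, column s_3 is -1/3.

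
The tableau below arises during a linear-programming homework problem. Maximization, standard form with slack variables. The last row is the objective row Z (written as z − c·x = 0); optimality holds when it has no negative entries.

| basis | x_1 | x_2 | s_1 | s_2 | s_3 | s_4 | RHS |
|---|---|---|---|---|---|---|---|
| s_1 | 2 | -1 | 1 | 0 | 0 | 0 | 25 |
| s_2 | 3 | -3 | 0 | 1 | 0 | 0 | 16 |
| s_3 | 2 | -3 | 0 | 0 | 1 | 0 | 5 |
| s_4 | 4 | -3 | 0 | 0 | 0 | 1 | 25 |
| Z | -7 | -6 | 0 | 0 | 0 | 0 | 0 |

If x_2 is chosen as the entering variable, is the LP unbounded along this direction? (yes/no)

Every constraint-row entry in column x_2 is ≤ 0, so increasing x_2 is unbounded.

yes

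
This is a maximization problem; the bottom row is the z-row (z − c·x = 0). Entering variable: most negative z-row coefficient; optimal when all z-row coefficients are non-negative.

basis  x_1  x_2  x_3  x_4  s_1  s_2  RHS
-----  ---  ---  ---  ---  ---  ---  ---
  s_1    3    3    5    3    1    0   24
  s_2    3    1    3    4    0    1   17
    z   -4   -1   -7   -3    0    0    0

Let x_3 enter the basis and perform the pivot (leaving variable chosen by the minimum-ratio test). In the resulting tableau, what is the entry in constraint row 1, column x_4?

Ratio test on column x_3 — row 1: 24/5 = 24/5; row 2: 17/3 = 17/3. Minimum is 24/5 at row 1 (s_1 leaves); pivot element 5.
Divide row 1 by 5; eliminate column x_3 from the other rows.
In the new row 1, the x_4 entry is the old entry divided by the pivot: 3/5 = 3/5.

3/5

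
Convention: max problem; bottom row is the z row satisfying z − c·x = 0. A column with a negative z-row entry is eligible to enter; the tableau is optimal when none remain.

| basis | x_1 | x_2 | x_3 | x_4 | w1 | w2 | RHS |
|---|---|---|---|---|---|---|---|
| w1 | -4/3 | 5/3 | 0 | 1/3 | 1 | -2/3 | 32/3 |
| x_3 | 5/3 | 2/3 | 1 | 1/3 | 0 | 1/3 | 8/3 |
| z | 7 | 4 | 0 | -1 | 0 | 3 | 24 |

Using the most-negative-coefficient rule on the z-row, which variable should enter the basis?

x_4

Negative z-row entries: x_4: -1.
The most negative is -1 in column x_4, so x_4 enters.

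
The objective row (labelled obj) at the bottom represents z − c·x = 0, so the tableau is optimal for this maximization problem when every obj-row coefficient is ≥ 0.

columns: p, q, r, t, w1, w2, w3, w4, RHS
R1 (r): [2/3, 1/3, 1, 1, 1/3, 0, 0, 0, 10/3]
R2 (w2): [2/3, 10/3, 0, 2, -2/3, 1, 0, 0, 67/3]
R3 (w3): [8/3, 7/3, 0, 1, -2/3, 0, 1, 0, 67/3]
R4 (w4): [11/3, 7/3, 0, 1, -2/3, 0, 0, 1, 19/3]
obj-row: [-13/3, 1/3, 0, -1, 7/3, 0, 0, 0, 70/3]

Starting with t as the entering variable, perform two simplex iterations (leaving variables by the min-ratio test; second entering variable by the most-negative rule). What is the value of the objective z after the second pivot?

91/3

Ratio test on column t — row 1: (10/3)/1 = 10/3; row 2: (67/3)/2 = 67/6; row 3: (67/3)/1 = 67/3; row 4: (19/3)/1 = 19/3. Minimum is 10/3 at row 1 (r leaves); pivot element 1.
Pivot on row 1; the obj-row RHS becomes 70/3 − (-1)·(10/3) = 80/3.
Next entering variable (most negative obj-row entry -11/3): p.
Ratio test on column p — row 1: (10/3)/(2/3) = 5; row 2: entry -2/3 ≤ 0; row 3: 19/2 = 19/2; row 4: 3/3 = 1. Minimum is 1 at row 4 (w4 leaves); pivot element 3.
After the second pivot the obj-row RHS is 80/3 − (-11/3)·1 = 91/3.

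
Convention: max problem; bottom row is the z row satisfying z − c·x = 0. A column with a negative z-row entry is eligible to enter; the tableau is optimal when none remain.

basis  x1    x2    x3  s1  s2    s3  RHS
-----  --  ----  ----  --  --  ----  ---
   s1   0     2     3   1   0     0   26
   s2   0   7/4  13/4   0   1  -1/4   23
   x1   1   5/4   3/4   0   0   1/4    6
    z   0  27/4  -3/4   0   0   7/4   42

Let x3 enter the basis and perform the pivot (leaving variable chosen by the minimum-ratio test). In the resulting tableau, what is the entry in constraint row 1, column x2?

5/13

Ratio test on column x3 — row 1: 26/3 = 26/3; row 2: 23/(13/4) = 92/13; row 3: 6/(3/4) = 8. Minimum is 92/13 at row 2 (s2 leaves); pivot element 13/4.
Divide row 2 by 13/4; eliminate column x3 from the other rows.
Row 1 update in column x2: 2 − 3·(7/13) = 5/13.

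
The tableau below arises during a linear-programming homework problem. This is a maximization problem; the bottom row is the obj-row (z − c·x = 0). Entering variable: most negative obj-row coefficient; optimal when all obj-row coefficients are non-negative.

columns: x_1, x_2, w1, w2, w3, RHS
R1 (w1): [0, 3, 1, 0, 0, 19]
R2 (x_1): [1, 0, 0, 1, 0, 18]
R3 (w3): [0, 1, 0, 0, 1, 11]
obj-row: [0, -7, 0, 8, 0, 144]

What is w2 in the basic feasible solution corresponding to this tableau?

0

w2 is not in the basis, so in the current basic feasible solution w2 = 0.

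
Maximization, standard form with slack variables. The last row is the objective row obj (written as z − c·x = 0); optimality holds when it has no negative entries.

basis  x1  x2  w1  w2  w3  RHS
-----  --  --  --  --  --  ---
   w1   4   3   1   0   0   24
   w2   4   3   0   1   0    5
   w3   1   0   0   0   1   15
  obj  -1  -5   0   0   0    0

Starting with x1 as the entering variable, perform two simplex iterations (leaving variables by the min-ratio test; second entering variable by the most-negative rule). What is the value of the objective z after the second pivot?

25/3

Ratio test on column x1 — row 1: 24/4 = 6; row 2: 5/4 = 5/4; row 3: 15/1 = 15. Minimum is 5/4 at row 2 (w2 leaves); pivot element 4.
Pivot on row 2; the obj-row RHS becomes 0 − (-1)·(5/4) = 5/4.
Next entering variable (most negative obj-row entry -17/4): x2.
Ratio test on column x2 — row 1: entry 0 ≤ 0; row 2: (5/4)/(3/4) = 5/3; row 3: entry -3/4 ≤ 0. Minimum is 5/3 at row 2 (x1 leaves); pivot element 3/4.
After the second pivot the obj-row RHS is 5/4 − (-17/4)·(5/3) = 25/3.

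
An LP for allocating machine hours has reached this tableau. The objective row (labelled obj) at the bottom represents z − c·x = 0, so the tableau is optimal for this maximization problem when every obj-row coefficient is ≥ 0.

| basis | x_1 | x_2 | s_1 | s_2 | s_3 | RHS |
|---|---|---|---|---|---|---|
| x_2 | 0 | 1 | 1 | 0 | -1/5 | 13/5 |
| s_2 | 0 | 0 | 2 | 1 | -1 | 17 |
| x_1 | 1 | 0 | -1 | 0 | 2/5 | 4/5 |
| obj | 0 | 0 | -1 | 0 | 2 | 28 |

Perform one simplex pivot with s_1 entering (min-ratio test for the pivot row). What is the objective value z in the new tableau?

153/5

Ratio test on column s_1 — row 1: (13/5)/1 = 13/5; row 2: 17/2 = 17/2; row 3: entry -1 ≤ 0. Minimum is 13/5 at row 1 (x_2 leaves); pivot element 1.
Pivot on row 1; the obj-row RHS becomes 28 − (-1)·(13/5) = 153/5.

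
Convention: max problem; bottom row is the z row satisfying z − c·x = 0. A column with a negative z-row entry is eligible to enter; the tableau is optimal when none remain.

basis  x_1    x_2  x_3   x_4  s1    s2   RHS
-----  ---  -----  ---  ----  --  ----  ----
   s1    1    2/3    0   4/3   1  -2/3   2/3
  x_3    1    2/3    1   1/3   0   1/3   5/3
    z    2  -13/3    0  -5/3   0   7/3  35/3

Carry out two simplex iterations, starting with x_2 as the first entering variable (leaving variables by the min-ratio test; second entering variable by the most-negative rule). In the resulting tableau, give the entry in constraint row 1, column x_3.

Ratio test on column x_2 — row 1: (2/3)/(2/3) = 1; row 2: (5/3)/(2/3) = 5/2. Minimum is 1 at row 1 (s1 leaves); pivot element 2/3.
Divide row 1 by 2/3; eliminate column x_2 from the other rows.
Second iteration: most negative z-row entry is -2 in column s2, so s2 enters.
Ratio test on column s2 — row 1: entry -1 ≤ 0; row 2: 1/1 = 1. Minimum is 1 at row 2 (x_3 leaves); pivot element 1.
Divide row 2 by 1; eliminate column s2 from the other rows.
After both pivots, the entry at constraint row 1, column x_3 is 1.

1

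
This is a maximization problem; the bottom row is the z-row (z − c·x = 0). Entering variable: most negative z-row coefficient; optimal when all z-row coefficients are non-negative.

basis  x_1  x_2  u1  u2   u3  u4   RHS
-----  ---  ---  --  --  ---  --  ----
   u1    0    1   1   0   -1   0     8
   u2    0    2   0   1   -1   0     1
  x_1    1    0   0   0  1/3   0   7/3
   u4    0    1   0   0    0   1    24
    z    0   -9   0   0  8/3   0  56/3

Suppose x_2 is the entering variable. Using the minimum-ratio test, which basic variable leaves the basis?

u2

Column x_2 entries and ratios — u1: 8/1 = 8; u2: 1/2 = 1/2; x_1: 0 ≤ 0, skip; u4: 24/1 = 24.
Smallest ratio is 1/2 in the row of u2, so u2 leaves.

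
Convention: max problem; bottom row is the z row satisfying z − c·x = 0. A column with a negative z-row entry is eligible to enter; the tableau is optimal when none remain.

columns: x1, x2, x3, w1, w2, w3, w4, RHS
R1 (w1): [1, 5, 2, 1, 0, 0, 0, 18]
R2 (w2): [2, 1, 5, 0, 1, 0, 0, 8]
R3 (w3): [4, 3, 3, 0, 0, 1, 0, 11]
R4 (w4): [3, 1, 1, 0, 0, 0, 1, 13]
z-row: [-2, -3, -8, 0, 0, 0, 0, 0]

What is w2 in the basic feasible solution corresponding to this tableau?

8

w2 is basic (row 2); its value is the RHS of that row, 8.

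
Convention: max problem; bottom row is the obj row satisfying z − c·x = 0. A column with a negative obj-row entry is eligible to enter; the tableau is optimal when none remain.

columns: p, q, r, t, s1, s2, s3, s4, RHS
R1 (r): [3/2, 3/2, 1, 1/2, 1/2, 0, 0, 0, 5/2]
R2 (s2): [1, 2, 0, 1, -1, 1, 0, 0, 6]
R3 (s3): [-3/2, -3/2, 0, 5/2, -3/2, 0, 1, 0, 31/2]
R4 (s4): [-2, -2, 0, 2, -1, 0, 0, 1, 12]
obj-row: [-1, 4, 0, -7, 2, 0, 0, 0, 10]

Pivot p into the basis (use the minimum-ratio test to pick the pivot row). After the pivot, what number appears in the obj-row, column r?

Ratio test on column p — row 1: (5/2)/(3/2) = 5/3; row 2: 6/1 = 6; row 3: entry -3/2 ≤ 0; row 4: entry -2 ≤ 0. Minimum is 5/3 at row 1 (r leaves); pivot element 3/2.
Divide row 1 by 3/2; eliminate column p from the other rows.
obj-row update in column r: 0 − (-1)·(2/3) = 2/3.

2/3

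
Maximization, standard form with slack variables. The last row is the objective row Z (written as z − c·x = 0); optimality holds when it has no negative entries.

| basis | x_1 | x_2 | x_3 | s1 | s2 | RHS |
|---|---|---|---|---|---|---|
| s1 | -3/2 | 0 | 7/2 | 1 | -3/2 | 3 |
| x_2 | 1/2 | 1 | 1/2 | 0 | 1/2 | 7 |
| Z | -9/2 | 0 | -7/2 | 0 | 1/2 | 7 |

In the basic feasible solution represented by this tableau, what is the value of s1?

3

s1 is basic (row 1); its value is the RHS of that row, 3.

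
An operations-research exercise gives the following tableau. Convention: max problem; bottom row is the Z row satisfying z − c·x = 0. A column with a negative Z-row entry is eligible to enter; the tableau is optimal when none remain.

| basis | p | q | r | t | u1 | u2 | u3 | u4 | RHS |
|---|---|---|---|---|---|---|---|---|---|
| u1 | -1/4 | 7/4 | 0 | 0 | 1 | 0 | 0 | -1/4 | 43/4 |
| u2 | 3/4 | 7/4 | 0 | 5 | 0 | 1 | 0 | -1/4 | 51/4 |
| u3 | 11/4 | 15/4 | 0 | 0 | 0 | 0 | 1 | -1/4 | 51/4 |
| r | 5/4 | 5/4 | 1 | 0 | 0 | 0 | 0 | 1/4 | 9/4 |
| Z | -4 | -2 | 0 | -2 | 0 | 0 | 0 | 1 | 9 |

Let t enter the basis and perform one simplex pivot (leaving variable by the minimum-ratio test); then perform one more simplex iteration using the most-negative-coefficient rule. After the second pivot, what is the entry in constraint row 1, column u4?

Ratio test on column t — row 1: entry 0 ≤ 0; row 2: (51/4)/5 = 51/20; row 3: entry 0 ≤ 0; row 4: entry 0 ≤ 0. Minimum is 51/20 at row 2 (u2 leaves); pivot element 5.
Divide row 2 by 5; eliminate column t from the other rows.
Second iteration: most negative Z-row entry is -37/10 in column p, so p enters.
Ratio test on column p — row 1: entry -1/4 ≤ 0; row 2: (51/20)/(3/20) = 17; row 3: (51/4)/(11/4) = 51/11; row 4: (9/4)/(5/4) = 9/5. Minimum is 9/5 at row 4 (r leaves); pivot element 5/4.
Divide row 4 by 5/4; eliminate column p from the other rows.
After both pivots, the entry at constraint row 1, column u4 is -1/5.

-1/5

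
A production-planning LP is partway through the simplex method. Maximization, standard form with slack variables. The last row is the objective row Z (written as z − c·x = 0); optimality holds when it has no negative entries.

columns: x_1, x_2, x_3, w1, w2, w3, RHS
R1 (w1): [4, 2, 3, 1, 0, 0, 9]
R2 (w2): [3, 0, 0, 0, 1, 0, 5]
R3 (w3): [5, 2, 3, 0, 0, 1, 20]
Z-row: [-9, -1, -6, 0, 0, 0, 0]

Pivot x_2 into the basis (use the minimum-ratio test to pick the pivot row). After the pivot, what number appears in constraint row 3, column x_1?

Ratio test on column x_2 — row 1: 9/2 = 9/2; row 2: entry 0 ≤ 0; row 3: 20/2 = 10. Minimum is 9/2 at row 1 (w1 leaves); pivot element 2.
Divide row 1 by 2; eliminate column x_2 from the other rows.
Row 3 update in column x_1: 5 − 2·2 = 1.

1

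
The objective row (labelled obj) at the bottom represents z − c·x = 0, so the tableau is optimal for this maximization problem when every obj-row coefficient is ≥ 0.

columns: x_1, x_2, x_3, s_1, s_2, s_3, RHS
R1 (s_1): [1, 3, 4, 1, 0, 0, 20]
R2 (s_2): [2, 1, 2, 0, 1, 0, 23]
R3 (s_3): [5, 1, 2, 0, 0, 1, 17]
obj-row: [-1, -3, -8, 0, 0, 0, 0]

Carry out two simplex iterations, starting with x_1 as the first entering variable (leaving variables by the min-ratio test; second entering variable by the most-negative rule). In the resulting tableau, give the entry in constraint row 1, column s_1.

Ratio test on column x_1 — row 1: 20/1 = 20; row 2: 23/2 = 23/2; row 3: 17/5 = 17/5. Minimum is 17/5 at row 3 (s_3 leaves); pivot element 5.
Divide row 3 by 5; eliminate column x_1 from the other rows.
Second iteration: most negative obj-row entry is -38/5 in column x_3, so x_3 enters.
Ratio test on column x_3 — row 1: (83/5)/(18/5) = 83/18; row 2: (81/5)/(6/5) = 27/2; row 3: (17/5)/(2/5) = 17/2. Minimum is 83/18 at row 1 (s_1 leaves); pivot element 18/5.
Divide row 1 by 18/5; eliminate column x_3 from the other rows.
After both pivots, the entry at constraint row 1, column s_1 is 5/18.

5/18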